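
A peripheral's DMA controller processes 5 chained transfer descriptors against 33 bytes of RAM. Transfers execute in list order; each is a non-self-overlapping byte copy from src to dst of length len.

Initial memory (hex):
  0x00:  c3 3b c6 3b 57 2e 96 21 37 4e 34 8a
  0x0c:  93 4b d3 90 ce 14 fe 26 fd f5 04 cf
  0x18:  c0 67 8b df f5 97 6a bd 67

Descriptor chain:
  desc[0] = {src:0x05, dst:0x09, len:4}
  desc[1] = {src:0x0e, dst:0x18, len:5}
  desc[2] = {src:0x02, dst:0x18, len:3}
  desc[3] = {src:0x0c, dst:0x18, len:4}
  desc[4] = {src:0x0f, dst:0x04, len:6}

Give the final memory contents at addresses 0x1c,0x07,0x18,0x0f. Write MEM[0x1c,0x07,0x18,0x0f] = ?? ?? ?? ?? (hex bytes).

#0 dst[0x09+4] := {0x2e,0x96,0x21,0x37}
#1 dst[0x18+5] := {0xd3,0x90,0xce,0x14,0xfe}
#2 dst[0x18+3] := {0xc6,0x3b,0x57}
#3 dst[0x18+4] := {0x37,0x4b,0xd3,0x90}
#4 dst[0x04+6] := {0x90,0xce,0x14,0xfe,0x26,0xfd}
query mem[0x1c]=0xfe, mem[0x07]=0xfe, mem[0x18]=0x37, mem[0x0f]=0x90

MEM[0x1c,0x07,0x18,0x0f] = fe fe 37 90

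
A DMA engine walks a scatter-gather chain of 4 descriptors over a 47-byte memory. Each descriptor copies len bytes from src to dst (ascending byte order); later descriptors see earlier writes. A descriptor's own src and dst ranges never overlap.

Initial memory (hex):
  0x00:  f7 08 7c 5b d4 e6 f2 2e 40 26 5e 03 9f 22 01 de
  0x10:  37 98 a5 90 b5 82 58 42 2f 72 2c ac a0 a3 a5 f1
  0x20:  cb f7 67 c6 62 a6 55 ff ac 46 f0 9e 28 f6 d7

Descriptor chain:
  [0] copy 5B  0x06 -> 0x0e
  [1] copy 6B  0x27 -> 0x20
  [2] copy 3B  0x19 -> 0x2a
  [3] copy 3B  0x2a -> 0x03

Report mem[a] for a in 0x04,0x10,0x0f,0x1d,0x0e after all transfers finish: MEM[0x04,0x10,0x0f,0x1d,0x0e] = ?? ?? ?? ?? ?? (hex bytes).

MEM[0x04,0x10,0x0f,0x1d,0x0e] = 2c 40 2e a3 f2

D0: mem[0x0e..0x12] <- [f2 2e 40 26 5e]
D1: mem[0x20..0x25] <- [ff ac 46 f0 9e 28]
D2: mem[0x2a..0x2c] <- [72 2c ac]
D3: mem[0x03..0x05] <- [72 2c ac]
query mem[0x04]=0x2c, mem[0x10]=0x40, mem[0x0f]=0x2e, mem[0x1d]=0xa3, mem[0x0e]=0xf2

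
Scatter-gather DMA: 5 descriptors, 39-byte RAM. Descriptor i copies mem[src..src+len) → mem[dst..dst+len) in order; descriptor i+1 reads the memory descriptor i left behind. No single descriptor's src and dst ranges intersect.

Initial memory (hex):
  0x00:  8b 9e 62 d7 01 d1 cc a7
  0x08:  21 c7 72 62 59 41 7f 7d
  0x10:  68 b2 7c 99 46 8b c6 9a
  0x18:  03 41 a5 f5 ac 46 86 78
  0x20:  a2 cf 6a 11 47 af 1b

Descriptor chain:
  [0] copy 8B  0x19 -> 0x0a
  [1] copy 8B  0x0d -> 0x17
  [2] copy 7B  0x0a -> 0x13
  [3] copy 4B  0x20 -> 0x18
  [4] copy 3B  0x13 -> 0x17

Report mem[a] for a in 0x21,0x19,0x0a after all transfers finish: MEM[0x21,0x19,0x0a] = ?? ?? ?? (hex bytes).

MEM[0x21,0x19,0x0a] = cf f5 41

#0 dst[0x0a+8] := {0x41,0xa5,0xf5,0xac,0x46,0x86,0x78,0xa2}
#1 dst[0x17+8] := {0xac,0x46,0x86,0x78,0xa2,0x7c,0x99,0x46}
#2 dst[0x13+7] := {0x41,0xa5,0xf5,0xac,0x46,0x86,0x78}
#3 dst[0x18+4] := {0xa2,0xcf,0x6a,0x11}
#4 dst[0x17+3] := {0x41,0xa5,0xf5}
query mem[0x21]=0xcf, mem[0x19]=0xf5, mem[0x0a]=0x41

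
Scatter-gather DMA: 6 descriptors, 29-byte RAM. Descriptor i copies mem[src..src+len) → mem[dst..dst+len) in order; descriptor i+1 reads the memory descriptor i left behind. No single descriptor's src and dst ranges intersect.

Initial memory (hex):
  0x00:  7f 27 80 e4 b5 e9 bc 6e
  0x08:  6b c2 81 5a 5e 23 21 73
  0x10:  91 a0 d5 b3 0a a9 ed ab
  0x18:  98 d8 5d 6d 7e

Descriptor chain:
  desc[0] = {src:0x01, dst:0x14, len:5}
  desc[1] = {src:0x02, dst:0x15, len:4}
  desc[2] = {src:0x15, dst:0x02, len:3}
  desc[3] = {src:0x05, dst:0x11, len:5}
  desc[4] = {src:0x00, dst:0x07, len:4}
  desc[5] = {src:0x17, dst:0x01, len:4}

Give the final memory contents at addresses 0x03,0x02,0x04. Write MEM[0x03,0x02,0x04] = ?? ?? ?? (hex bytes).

#0 dst[0x14+5] := {0x27,0x80,0xe4,0xb5,0xe9}
#1 dst[0x15+4] := {0x80,0xe4,0xb5,0xe9}
#2 dst[0x02+3] := {0x80,0xe4,0xb5}
#3 dst[0x11+5] := {0xe9,0xbc,0x6e,0x6b,0xc2}
#4 dst[0x07+4] := {0x7f,0x27,0x80,0xe4}
#5 dst[0x01+4] := {0xb5,0xe9,0xd8,0x5d}
query mem[0x03]=0xd8, mem[0x02]=0xe9, mem[0x04]=0x5d

MEM[0x03,0x02,0x04] = d8 e9 5d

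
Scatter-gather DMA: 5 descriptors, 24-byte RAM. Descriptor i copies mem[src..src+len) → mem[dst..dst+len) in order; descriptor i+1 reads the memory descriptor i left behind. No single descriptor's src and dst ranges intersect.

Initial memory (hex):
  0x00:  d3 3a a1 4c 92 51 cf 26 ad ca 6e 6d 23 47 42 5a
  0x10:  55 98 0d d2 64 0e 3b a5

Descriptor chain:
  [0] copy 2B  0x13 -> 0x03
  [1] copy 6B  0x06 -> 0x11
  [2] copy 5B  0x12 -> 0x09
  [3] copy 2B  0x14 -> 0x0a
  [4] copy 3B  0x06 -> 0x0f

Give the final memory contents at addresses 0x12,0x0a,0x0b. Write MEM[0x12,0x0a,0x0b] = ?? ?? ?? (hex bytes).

MEM[0x12,0x0a,0x0b] = 26 ca 6e

[0] 0x13->0x03 len=2 : d2 64
[1] 0x06->0x11 len=6 : cf 26 ad ca 6e 6d
[2] 0x12->0x09 len=5 : 26 ad ca 6e 6d
[3] 0x14->0x0a len=2 : ca 6e
[4] 0x06->0x0f len=3 : cf 26 ad
query mem[0x12]=0x26, mem[0x0a]=0xca, mem[0x0b]=0x6e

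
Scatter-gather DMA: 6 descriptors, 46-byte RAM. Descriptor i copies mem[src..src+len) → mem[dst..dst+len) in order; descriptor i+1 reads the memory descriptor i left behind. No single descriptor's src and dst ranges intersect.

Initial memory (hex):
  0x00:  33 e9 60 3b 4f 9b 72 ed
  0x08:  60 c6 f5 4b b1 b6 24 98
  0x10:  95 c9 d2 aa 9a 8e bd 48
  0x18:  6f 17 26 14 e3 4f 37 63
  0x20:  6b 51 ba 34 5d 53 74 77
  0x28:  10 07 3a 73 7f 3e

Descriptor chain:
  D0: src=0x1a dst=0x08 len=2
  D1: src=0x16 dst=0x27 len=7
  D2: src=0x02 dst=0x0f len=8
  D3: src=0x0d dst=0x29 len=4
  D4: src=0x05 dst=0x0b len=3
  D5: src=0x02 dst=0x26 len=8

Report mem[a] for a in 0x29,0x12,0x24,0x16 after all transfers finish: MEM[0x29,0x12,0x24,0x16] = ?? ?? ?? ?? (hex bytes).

  after D0: wrote 2B at 0x08 = 2614
  after D1: wrote 7B at 0x27 = bd486f172614e3
  after D2: wrote 8B at 0x0f = 603b4f9b72ed2614
  after D3: wrote 4B at 0x29 = b624603b
  after D4: wrote 3B at 0x0b = 9b72ed
  after D5: wrote 8B at 0x26 = 603b4f9b72ed2614
query mem[0x29]=0x9b, mem[0x12]=0x9b, mem[0x24]=0x5d, mem[0x16]=0x14

MEM[0x29,0x12,0x24,0x16] = 9b 9b 5d 14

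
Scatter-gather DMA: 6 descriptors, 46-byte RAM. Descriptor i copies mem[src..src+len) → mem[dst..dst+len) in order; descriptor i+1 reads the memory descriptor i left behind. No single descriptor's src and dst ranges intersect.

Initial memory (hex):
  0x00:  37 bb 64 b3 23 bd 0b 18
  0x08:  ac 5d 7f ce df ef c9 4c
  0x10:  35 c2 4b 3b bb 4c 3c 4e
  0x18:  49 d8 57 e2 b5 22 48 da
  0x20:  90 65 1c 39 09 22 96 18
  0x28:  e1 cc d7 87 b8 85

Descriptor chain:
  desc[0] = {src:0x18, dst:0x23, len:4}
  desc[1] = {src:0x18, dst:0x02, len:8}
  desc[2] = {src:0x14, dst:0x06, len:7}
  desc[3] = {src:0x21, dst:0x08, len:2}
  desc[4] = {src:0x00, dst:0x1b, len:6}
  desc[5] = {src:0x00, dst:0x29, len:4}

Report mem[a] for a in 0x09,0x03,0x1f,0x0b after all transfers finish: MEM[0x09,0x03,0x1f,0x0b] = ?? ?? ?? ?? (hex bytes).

#0 dst[0x23+4] := {0x49,0xd8,0x57,0xe2}
#1 dst[0x02+8] := {0x49,0xd8,0x57,0xe2,0xb5,0x22,0x48,0xda}
#2 dst[0x06+7] := {0xbb,0x4c,0x3c,0x4e,0x49,0xd8,0x57}
#3 dst[0x08+2] := {0x65,0x1c}
#4 dst[0x1b+6] := {0x37,0xbb,0x49,0xd8,0x57,0xe2}
#5 dst[0x29+4] := {0x37,0xbb,0x49,0xd8}
query mem[0x09]=0x1c, mem[0x03]=0xd8, mem[0x1f]=0x57, mem[0x0b]=0xd8

MEM[0x09,0x03,0x1f,0x0b] = 1c d8 57 d8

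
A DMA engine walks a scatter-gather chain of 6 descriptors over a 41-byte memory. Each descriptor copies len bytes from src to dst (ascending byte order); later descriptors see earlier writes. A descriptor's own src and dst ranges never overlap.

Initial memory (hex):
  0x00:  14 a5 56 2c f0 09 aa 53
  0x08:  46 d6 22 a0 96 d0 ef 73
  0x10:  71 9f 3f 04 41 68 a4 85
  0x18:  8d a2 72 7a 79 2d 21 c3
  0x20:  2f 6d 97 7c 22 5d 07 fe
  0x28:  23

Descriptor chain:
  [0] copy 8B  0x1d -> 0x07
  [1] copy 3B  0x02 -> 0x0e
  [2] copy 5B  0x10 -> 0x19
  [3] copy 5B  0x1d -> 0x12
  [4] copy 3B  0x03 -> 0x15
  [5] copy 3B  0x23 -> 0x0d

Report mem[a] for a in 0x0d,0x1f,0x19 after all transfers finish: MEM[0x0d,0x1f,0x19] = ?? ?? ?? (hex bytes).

MEM[0x0d,0x1f,0x19] = 7c c3 f0

#0 dst[0x07+8] := {0x2d,0x21,0xc3,0x2f,0x6d,0x97,0x7c,0x22}
#1 dst[0x0e+3] := {0x56,0x2c,0xf0}
#2 dst[0x19+5] := {0xf0,0x9f,0x3f,0x04,0x41}
#3 dst[0x12+5] := {0x41,0x21,0xc3,0x2f,0x6d}
#4 dst[0x15+3] := {0x2c,0xf0,0x09}
#5 dst[0x0d+3] := {0x7c,0x22,0x5d}
query mem[0x0d]=0x7c, mem[0x1f]=0xc3, mem[0x19]=0xf0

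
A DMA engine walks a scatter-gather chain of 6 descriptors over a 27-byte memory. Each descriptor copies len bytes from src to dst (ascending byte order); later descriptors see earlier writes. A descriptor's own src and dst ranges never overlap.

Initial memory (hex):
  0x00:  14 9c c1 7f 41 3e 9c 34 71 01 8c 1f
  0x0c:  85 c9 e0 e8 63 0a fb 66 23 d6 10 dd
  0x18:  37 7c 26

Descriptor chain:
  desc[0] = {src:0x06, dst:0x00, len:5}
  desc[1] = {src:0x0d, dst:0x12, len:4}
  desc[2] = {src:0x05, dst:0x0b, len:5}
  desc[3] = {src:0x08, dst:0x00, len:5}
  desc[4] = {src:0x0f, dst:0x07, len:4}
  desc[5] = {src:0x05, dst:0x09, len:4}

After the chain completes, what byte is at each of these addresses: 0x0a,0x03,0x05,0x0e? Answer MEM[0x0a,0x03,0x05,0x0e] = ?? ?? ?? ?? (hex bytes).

D0: mem[0x00..0x04] <- [9c 34 71 01 8c]
D1: mem[0x12..0x15] <- [c9 e0 e8 63]
D2: mem[0x0b..0x0f] <- [3e 9c 34 71 01]
D3: mem[0x00..0x04] <- [71 01 8c 3e 9c]
D4: mem[0x07..0x0a] <- [01 63 0a c9]
D5: mem[0x09..0x0c] <- [3e 9c 01 63]
query mem[0x0a]=0x9c, mem[0x03]=0x3e, mem[0x05]=0x3e, mem[0x0e]=0x71

MEM[0x0a,0x03,0x05,0x0e] = 9c 3e 3e 71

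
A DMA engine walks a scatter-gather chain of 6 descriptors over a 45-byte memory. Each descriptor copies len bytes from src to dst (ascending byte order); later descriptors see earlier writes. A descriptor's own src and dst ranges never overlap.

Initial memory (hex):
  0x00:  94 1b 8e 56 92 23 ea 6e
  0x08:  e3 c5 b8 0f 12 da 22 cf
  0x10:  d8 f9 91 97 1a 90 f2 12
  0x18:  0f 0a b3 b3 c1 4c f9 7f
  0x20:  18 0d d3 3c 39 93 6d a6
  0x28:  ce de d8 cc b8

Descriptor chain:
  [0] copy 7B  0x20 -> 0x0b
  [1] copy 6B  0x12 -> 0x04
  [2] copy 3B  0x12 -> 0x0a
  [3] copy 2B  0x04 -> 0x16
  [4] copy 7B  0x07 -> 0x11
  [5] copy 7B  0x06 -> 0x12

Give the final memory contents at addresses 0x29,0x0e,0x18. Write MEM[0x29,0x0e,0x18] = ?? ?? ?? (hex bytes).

D0: mem[0x0b..0x11] <- [18 0d d3 3c 39 93 6d]
D1: mem[0x04..0x09] <- [91 97 1a 90 f2 12]
D2: mem[0x0a..0x0c] <- [91 97 1a]
D3: mem[0x16..0x17] <- [91 97]
D4: mem[0x11..0x17] <- [90 f2 12 91 97 1a d3]
D5: mem[0x12..0x18] <- [1a 90 f2 12 91 97 1a]
query mem[0x29]=0xde, mem[0x0e]=0x3c, mem[0x18]=0x1a

MEM[0x29,0x0e,0x18] = de 3c 1a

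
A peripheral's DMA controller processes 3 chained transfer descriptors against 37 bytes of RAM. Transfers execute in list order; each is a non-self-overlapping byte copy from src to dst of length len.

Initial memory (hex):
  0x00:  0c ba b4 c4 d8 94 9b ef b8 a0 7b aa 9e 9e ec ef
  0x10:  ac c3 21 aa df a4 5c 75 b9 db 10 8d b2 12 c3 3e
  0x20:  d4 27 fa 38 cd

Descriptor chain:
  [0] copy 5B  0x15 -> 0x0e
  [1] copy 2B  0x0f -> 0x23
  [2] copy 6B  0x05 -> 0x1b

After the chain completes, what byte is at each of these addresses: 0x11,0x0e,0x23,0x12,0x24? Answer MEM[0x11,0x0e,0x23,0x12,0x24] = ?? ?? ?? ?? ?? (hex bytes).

  after D0: wrote 5B at 0x0e = a45c75b9db
  after D1: wrote 2B at 0x23 = 5c75
  after D2: wrote 6B at 0x1b = 949befb8a07b
query mem[0x11]=0xb9, mem[0x0e]=0xa4, mem[0x23]=0x5c, mem[0x12]=0xdb, mem[0x24]=0x75

MEM[0x11,0x0e,0x23,0x12,0x24] = b9 a4 5c db 75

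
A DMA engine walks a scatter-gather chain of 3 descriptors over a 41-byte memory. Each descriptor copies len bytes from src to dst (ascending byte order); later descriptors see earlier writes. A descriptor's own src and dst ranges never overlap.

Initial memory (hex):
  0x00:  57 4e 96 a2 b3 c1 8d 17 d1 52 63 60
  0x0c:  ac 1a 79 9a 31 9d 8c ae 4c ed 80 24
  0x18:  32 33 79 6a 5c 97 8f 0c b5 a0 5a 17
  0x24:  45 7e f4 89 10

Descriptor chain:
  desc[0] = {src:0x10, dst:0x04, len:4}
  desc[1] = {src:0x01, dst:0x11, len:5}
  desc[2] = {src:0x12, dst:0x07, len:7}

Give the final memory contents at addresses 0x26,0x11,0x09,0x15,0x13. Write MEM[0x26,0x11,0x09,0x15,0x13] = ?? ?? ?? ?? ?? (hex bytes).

MEM[0x26,0x11,0x09,0x15,0x13] = f4 4e 31 9d a2

[0] 0x10->0x04 len=4 : 31 9d 8c ae
[1] 0x01->0x11 len=5 : 4e 96 a2 31 9d
[2] 0x12->0x07 len=7 : 96 a2 31 9d 80 24 32
query mem[0x26]=0xf4, mem[0x11]=0x4e, mem[0x09]=0x31, mem[0x15]=0x9d, mem[0x13]=0xa2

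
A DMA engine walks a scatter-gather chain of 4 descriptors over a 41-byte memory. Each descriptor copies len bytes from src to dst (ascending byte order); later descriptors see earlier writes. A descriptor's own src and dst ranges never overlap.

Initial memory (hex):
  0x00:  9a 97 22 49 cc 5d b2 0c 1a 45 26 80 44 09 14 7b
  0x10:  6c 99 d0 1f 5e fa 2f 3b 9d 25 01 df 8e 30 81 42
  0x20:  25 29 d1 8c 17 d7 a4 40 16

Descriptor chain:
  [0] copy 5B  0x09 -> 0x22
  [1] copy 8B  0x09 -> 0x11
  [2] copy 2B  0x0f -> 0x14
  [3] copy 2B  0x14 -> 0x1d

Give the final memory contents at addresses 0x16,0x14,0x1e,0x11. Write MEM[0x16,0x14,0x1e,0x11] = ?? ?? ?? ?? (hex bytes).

D0: mem[0x22..0x26] <- [45 26 80 44 09]
D1: mem[0x11..0x18] <- [45 26 80 44 09 14 7b 6c]
D2: mem[0x14..0x15] <- [7b 6c]
D3: mem[0x1d..0x1e] <- [7b 6c]
query mem[0x16]=0x14, mem[0x14]=0x7b, mem[0x1e]=0x6c, mem[0x11]=0x45

MEM[0x16,0x14,0x1e,0x11] = 14 7b 6c 45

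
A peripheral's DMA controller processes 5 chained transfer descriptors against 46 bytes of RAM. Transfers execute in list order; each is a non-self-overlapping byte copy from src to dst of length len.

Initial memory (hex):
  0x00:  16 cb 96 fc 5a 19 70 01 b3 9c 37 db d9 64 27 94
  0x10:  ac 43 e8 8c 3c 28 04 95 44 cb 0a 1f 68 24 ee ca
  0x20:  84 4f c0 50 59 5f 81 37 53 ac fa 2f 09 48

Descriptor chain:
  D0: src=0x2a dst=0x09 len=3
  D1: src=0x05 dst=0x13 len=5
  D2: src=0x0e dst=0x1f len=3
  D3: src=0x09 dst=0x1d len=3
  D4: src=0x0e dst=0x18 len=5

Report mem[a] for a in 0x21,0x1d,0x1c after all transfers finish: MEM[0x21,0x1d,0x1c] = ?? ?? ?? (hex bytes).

MEM[0x21,0x1d,0x1c] = ac fa e8

#0 dst[0x09+3] := {0xfa,0x2f,0x09}
#1 dst[0x13+5] := {0x19,0x70,0x01,0xb3,0xfa}
#2 dst[0x1f+3] := {0x27,0x94,0xac}
#3 dst[0x1d+3] := {0xfa,0x2f,0x09}
#4 dst[0x18+5] := {0x27,0x94,0xac,0x43,0xe8}
query mem[0x21]=0xac, mem[0x1d]=0xfa, mem[0x1c]=0xe8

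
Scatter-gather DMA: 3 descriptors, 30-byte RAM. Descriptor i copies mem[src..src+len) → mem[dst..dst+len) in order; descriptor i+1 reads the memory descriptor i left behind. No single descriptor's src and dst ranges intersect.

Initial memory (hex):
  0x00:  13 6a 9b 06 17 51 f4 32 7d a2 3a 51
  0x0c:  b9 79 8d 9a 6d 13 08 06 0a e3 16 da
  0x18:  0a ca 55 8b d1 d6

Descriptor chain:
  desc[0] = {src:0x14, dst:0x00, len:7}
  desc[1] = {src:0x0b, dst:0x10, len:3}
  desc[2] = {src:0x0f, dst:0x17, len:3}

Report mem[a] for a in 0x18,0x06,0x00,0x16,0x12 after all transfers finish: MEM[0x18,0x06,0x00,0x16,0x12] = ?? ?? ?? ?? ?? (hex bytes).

#0 dst[0x00+7] := {0x0a,0xe3,0x16,0xda,0x0a,0xca,0x55}
#1 dst[0x10+3] := {0x51,0xb9,0x79}
#2 dst[0x17+3] := {0x9a,0x51,0xb9}
query mem[0x18]=0x51, mem[0x06]=0x55, mem[0x00]=0x0a, mem[0x16]=0x16, mem[0x12]=0x79

MEM[0x18,0x06,0x00,0x16,0x12] = 51 55 0a 16 79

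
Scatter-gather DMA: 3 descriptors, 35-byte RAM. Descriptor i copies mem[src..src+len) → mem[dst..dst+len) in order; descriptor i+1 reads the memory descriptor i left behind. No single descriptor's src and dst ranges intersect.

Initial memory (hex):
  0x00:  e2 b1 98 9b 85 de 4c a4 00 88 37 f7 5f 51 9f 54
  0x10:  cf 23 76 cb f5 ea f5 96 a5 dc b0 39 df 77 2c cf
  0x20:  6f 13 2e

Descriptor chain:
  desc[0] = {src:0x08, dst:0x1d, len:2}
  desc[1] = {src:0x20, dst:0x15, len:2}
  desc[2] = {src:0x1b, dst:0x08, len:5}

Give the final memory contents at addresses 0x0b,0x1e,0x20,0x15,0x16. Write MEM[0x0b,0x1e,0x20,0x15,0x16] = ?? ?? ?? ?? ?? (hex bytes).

MEM[0x0b,0x1e,0x20,0x15,0x16] = 88 88 6f 6f 13

  after D0: wrote 2B at 0x1d = 0088
  after D1: wrote 2B at 0x15 = 6f13
  after D2: wrote 5B at 0x08 = 39df0088cf
query mem[0x0b]=0x88, mem[0x1e]=0x88, mem[0x20]=0x6f, mem[0x15]=0x6f, mem[0x16]=0x13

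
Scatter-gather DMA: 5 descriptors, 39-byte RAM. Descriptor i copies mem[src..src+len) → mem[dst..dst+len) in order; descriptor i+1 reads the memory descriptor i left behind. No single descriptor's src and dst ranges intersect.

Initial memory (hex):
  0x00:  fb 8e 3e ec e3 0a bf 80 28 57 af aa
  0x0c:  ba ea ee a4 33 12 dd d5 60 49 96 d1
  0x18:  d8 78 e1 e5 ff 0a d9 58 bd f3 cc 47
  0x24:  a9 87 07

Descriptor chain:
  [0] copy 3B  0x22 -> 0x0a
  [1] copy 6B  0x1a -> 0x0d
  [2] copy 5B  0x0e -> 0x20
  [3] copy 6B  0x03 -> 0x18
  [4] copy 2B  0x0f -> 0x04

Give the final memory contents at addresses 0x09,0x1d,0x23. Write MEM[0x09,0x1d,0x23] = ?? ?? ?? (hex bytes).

D0: mem[0x0a..0x0c] <- [cc 47 a9]
D1: mem[0x0d..0x12] <- [e1 e5 ff 0a d9 58]
D2: mem[0x20..0x24] <- [e5 ff 0a d9 58]
D3: mem[0x18..0x1d] <- [ec e3 0a bf 80 28]
D4: mem[0x04..0x05] <- [ff 0a]
query mem[0x09]=0x57, mem[0x1d]=0x28, mem[0x23]=0xd9

MEM[0x09,0x1d,0x23] = 57 28 d9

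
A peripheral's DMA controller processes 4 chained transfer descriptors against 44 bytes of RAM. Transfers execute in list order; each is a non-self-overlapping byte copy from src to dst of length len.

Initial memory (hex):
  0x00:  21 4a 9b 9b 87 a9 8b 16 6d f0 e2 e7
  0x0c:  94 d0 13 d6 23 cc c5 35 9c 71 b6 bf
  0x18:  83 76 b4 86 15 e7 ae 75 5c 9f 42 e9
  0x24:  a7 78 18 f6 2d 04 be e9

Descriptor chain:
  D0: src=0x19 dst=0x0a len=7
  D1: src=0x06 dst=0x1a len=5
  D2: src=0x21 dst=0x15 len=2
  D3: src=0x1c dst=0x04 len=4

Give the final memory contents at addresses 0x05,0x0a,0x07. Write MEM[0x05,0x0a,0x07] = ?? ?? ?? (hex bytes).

[0] 0x19->0x0a len=7 : 76 b4 86 15 e7 ae 75
[1] 0x06->0x1a len=5 : 8b 16 6d f0 76
[2] 0x21->0x15 len=2 : 9f 42
[3] 0x1c->0x04 len=4 : 6d f0 76 75
query mem[0x05]=0xf0, mem[0x0a]=0x76, mem[0x07]=0x75

MEM[0x05,0x0a,0x07] = f0 76 75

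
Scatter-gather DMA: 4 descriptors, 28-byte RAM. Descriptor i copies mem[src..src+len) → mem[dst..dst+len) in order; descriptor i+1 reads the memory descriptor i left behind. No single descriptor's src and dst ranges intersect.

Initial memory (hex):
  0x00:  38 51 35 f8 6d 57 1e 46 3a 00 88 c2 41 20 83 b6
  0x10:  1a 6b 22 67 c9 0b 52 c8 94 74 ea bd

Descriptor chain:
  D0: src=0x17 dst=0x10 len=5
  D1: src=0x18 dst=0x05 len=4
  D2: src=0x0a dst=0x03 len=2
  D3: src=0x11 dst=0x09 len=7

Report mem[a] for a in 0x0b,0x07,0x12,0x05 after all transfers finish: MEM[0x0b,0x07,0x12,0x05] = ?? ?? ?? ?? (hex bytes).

#0 dst[0x10+5] := {0xc8,0x94,0x74,0xea,0xbd}
#1 dst[0x05+4] := {0x94,0x74,0xea,0xbd}
#2 dst[0x03+2] := {0x88,0xc2}
#3 dst[0x09+7] := {0x94,0x74,0xea,0xbd,0x0b,0x52,0xc8}
query mem[0x0b]=0xea, mem[0x07]=0xea, mem[0x12]=0x74, mem[0x05]=0x94

MEM[0x0b,0x07,0x12,0x05] = ea ea 74 94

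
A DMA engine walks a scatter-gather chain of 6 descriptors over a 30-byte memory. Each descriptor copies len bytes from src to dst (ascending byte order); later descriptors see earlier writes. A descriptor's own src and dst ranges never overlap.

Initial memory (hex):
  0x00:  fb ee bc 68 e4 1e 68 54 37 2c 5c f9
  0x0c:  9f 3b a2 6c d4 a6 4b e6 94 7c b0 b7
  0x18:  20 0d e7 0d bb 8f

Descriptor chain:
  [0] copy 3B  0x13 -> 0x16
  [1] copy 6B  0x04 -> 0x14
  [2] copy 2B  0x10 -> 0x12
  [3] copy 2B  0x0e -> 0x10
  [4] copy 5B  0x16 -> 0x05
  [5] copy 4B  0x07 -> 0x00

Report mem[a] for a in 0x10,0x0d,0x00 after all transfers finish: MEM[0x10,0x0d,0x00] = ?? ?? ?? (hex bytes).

MEM[0x10,0x0d,0x00] = a2 3b 37

  after D0: wrote 3B at 0x16 = e6947c
  after D1: wrote 6B at 0x14 = e41e6854372c
  after D2: wrote 2B at 0x12 = d4a6
  after D3: wrote 2B at 0x10 = a26c
  after D4: wrote 5B at 0x05 = 6854372ce7
  after D5: wrote 4B at 0x00 = 372ce75c
query mem[0x10]=0xa2, mem[0x0d]=0x3b, mem[0x00]=0x37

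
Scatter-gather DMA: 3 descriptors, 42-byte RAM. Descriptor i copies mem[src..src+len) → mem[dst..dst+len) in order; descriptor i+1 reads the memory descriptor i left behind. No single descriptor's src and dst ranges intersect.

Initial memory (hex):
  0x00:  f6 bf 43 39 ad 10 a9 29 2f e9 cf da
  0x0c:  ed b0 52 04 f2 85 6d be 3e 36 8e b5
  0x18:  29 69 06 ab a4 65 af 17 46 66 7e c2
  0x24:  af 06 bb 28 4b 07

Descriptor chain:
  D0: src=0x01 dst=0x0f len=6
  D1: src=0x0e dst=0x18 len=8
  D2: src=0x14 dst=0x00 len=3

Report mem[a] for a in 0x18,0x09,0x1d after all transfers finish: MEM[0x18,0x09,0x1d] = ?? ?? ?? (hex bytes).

D0: mem[0x0f..0x14] <- [bf 43 39 ad 10 a9]
D1: mem[0x18..0x1f] <- [52 bf 43 39 ad 10 a9 36]
D2: mem[0x00..0x02] <- [a9 36 8e]
query mem[0x18]=0x52, mem[0x09]=0xe9, mem[0x1d]=0x10

MEM[0x18,0x09,0x1d] = 52 e9 10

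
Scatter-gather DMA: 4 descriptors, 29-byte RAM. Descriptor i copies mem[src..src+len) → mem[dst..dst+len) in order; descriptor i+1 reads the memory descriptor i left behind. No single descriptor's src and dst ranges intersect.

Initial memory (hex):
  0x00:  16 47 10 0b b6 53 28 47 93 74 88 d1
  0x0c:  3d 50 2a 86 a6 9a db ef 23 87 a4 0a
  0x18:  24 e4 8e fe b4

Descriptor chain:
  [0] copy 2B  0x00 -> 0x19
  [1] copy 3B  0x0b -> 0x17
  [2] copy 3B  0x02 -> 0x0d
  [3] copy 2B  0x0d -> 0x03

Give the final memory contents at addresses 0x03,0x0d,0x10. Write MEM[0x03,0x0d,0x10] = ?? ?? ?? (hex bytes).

MEM[0x03,0x0d,0x10] = 10 10 a6

D0: mem[0x19..0x1a] <- [16 47]
D1: mem[0x17..0x19] <- [d1 3d 50]
D2: mem[0x0d..0x0f] <- [10 0b b6]
D3: mem[0x03..0x04] <- [10 0b]
query mem[0x03]=0x10, mem[0x0d]=0x10, mem[0x10]=0xa6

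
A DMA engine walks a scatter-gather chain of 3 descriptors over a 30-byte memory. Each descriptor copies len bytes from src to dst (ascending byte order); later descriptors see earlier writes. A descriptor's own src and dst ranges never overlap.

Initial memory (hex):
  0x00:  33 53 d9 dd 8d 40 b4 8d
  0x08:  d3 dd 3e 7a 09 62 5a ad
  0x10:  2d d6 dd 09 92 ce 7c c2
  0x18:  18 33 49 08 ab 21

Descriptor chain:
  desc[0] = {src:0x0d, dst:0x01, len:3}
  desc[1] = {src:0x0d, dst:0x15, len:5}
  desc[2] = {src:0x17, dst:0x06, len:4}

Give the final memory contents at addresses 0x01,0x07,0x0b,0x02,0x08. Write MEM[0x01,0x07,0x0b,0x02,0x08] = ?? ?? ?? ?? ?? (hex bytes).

[0] 0x0d->0x01 len=3 : 62 5a ad
[1] 0x0d->0x15 len=5 : 62 5a ad 2d d6
[2] 0x17->0x06 len=4 : ad 2d d6 49
query mem[0x01]=0x62, mem[0x07]=0x2d, mem[0x0b]=0x7a, mem[0x02]=0x5a, mem[0x08]=0xd6

MEM[0x01,0x07,0x0b,0x02,0x08] = 62 2d 7a 5a d6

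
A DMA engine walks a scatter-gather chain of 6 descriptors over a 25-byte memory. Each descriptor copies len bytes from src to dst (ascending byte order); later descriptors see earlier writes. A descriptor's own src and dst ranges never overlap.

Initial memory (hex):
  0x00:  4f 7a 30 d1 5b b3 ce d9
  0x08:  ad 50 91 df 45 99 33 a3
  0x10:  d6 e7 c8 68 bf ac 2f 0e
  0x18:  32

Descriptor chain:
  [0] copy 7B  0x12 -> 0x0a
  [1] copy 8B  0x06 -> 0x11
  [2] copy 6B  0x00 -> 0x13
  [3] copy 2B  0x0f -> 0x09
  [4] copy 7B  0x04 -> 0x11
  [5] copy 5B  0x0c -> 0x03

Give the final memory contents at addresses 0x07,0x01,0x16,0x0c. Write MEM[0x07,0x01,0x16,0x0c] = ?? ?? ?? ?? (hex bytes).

MEM[0x07,0x01,0x16,0x0c] = 32 7a 0e bf

D0: mem[0x0a..0x10] <- [c8 68 bf ac 2f 0e 32]
D1: mem[0x11..0x18] <- [ce d9 ad 50 c8 68 bf ac]
D2: mem[0x13..0x18] <- [4f 7a 30 d1 5b b3]
D3: mem[0x09..0x0a] <- [0e 32]
D4: mem[0x11..0x17] <- [5b b3 ce d9 ad 0e 32]
D5: mem[0x03..0x07] <- [bf ac 2f 0e 32]
query mem[0x07]=0x32, mem[0x01]=0x7a, mem[0x16]=0x0e, mem[0x0c]=0xbf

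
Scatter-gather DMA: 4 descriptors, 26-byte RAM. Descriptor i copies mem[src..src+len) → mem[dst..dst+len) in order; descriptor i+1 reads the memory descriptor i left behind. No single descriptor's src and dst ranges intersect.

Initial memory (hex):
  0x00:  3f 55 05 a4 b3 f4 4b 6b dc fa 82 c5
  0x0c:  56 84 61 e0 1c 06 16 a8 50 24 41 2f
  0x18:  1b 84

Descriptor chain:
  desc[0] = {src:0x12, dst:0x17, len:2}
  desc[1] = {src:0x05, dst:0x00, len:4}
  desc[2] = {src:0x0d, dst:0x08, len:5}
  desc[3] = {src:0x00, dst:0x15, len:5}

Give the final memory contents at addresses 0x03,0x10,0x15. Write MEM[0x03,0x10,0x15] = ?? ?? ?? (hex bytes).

MEM[0x03,0x10,0x15] = dc 1c f4

D0: mem[0x17..0x18] <- [16 a8]
D1: mem[0x00..0x03] <- [f4 4b 6b dc]
D2: mem[0x08..0x0c] <- [84 61 e0 1c 06]
D3: mem[0x15..0x19] <- [f4 4b 6b dc b3]
query mem[0x03]=0xdc, mem[0x10]=0x1c, mem[0x15]=0xf4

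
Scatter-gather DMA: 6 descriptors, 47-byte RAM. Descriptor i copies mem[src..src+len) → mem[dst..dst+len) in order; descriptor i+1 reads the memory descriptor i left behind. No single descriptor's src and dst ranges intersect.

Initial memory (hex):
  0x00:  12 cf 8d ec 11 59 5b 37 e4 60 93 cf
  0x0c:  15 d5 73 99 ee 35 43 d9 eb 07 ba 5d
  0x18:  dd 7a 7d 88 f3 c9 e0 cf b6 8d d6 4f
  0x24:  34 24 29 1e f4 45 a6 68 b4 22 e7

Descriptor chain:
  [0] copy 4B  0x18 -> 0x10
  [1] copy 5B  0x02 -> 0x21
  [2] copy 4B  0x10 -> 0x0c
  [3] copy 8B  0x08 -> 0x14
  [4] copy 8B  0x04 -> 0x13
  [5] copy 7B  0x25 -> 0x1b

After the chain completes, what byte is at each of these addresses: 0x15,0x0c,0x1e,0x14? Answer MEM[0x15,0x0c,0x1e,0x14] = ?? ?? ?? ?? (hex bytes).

MEM[0x15,0x0c,0x1e,0x14] = 5b dd f4 59

#0 dst[0x10+4] := {0xdd,0x7a,0x7d,0x88}
#1 dst[0x21+5] := {0x8d,0xec,0x11,0x59,0x5b}
#2 dst[0x0c+4] := {0xdd,0x7a,0x7d,0x88}
#3 dst[0x14+8] := {0xe4,0x60,0x93,0xcf,0xdd,0x7a,0x7d,0x88}
#4 dst[0x13+8] := {0x11,0x59,0x5b,0x37,0xe4,0x60,0x93,0xcf}
#5 dst[0x1b+7] := {0x5b,0x29,0x1e,0xf4,0x45,0xa6,0x68}
query mem[0x15]=0x5b, mem[0x0c]=0xdd, mem[0x1e]=0xf4, mem[0x14]=0x59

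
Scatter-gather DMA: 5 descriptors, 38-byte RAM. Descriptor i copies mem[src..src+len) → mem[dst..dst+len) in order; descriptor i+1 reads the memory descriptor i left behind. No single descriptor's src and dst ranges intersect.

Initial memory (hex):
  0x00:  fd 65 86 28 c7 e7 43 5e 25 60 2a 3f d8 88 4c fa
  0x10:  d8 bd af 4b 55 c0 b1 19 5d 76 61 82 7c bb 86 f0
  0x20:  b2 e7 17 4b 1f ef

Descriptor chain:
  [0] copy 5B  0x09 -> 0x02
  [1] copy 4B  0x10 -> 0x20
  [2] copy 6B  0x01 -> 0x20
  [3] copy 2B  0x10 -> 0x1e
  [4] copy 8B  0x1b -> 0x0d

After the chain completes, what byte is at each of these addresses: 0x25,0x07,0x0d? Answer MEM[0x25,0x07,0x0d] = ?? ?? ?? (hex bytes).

[0] 0x09->0x02 len=5 : 60 2a 3f d8 88
[1] 0x10->0x20 len=4 : d8 bd af 4b
[2] 0x01->0x20 len=6 : 65 60 2a 3f d8 88
[3] 0x10->0x1e len=2 : d8 bd
[4] 0x1b->0x0d len=8 : 82 7c bb d8 bd 65 60 2a
query mem[0x25]=0x88, mem[0x07]=0x5e, mem[0x0d]=0x82

MEM[0x25,0x07,0x0d] = 88 5e 82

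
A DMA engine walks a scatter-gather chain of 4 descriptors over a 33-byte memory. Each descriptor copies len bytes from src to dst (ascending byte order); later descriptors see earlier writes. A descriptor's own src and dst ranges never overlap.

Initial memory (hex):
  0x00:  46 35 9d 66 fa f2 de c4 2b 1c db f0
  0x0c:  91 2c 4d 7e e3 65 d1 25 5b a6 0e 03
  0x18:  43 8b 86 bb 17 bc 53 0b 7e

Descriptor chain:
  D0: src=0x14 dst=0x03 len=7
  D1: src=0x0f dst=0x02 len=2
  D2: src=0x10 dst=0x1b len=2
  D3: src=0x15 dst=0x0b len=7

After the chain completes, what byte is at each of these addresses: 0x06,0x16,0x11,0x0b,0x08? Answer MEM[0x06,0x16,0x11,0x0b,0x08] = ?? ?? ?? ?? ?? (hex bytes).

  after D0: wrote 7B at 0x03 = 5ba60e03438b86
  after D1: wrote 2B at 0x02 = 7ee3
  after D2: wrote 2B at 0x1b = e365
  after D3: wrote 7B at 0x0b = a60e03438b86e3
query mem[0x06]=0x03, mem[0x16]=0x0e, mem[0x11]=0xe3, mem[0x0b]=0xa6, mem[0x08]=0x8b

MEM[0x06,0x16,0x11,0x0b,0x08] = 03 0e e3 a6 8b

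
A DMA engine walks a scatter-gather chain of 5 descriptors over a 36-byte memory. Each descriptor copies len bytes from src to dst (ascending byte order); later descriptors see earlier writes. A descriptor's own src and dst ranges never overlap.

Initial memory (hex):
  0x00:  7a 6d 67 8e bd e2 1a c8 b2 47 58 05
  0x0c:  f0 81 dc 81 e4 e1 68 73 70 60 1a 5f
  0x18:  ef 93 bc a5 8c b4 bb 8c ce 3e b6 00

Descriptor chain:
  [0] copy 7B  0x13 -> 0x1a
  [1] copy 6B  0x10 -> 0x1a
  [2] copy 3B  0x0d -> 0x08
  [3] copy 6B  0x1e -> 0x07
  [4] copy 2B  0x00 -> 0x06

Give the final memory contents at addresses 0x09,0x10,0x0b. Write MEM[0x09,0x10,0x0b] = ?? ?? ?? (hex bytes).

MEM[0x09,0x10,0x0b] = 93 e4 b6

[0] 0x13->0x1a len=7 : 73 70 60 1a 5f ef 93
[1] 0x10->0x1a len=6 : e4 e1 68 73 70 60
[2] 0x0d->0x08 len=3 : 81 dc 81
[3] 0x1e->0x07 len=6 : 70 60 93 3e b6 00
[4] 0x00->0x06 len=2 : 7a 6d
query mem[0x09]=0x93, mem[0x10]=0xe4, mem[0x0b]=0xb6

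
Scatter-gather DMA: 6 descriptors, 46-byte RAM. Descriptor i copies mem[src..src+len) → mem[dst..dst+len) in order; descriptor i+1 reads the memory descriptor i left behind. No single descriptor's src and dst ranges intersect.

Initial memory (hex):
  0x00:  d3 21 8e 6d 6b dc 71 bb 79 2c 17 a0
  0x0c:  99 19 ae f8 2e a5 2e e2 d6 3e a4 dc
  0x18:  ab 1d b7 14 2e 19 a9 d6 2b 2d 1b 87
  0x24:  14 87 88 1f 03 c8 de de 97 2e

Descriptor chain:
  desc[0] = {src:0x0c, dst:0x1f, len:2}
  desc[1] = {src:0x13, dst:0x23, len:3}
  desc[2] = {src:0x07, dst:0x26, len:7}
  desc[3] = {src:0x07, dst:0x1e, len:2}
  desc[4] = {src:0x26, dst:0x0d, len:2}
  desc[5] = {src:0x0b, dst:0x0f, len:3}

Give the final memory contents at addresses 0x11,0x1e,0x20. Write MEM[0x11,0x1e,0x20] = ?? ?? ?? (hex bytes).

[0] 0x0c->0x1f len=2 : 99 19
[1] 0x13->0x23 len=3 : e2 d6 3e
[2] 0x07->0x26 len=7 : bb 79 2c 17 a0 99 19
[3] 0x07->0x1e len=2 : bb 79
[4] 0x26->0x0d len=2 : bb 79
[5] 0x0b->0x0f len=3 : a0 99 bb
query mem[0x11]=0xbb, mem[0x1e]=0xbb, mem[0x20]=0x19

MEM[0x11,0x1e,0x20] = bb bb 19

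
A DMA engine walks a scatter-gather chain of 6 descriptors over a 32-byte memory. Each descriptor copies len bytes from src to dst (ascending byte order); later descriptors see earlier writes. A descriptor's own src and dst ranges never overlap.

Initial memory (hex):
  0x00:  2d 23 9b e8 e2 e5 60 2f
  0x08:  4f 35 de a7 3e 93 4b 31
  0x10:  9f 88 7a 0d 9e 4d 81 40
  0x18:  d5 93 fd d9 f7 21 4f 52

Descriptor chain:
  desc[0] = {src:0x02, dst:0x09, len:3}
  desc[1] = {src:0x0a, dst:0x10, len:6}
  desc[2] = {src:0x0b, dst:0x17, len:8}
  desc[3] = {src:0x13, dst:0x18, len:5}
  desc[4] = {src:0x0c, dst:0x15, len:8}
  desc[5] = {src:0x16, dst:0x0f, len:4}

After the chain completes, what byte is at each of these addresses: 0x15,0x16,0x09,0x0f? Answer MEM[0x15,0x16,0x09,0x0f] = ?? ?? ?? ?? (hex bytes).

[0] 0x02->0x09 len=3 : 9b e8 e2
[1] 0x0a->0x10 len=6 : e8 e2 3e 93 4b 31
[2] 0x0b->0x17 len=8 : e2 3e 93 4b 31 e8 e2 3e
[3] 0x13->0x18 len=5 : 93 4b 31 81 e2
[4] 0x0c->0x15 len=8 : 3e 93 4b 31 e8 e2 3e 93
[5] 0x16->0x0f len=4 : 93 4b 31 e8
query mem[0x15]=0x3e, mem[0x16]=0x93, mem[0x09]=0x9b, mem[0x0f]=0x93

MEM[0x15,0x16,0x09,0x0f] = 3e 93 9b 93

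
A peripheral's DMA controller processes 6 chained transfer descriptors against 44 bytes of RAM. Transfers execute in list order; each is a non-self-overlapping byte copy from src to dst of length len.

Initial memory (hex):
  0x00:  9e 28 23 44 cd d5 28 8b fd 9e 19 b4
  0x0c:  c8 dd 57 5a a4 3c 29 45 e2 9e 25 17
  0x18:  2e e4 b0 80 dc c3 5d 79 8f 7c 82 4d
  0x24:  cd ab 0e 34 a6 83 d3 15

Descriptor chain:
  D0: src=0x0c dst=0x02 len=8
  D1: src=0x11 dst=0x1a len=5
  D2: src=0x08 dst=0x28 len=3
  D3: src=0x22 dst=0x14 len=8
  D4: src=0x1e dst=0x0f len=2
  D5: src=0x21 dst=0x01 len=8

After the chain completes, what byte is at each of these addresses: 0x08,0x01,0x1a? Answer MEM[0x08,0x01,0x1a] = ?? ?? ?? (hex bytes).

MEM[0x08,0x01,0x1a] = 29 7c 29

D0: mem[0x02..0x09] <- [c8 dd 57 5a a4 3c 29 45]
D1: mem[0x1a..0x1e] <- [3c 29 45 e2 9e]
D2: mem[0x28..0x2a] <- [29 45 19]
D3: mem[0x14..0x1b] <- [82 4d cd ab 0e 34 29 45]
D4: mem[0x0f..0x10] <- [9e 79]
D5: mem[0x01..0x08] <- [7c 82 4d cd ab 0e 34 29]
query mem[0x08]=0x29, mem[0x01]=0x7c, mem[0x1a]=0x29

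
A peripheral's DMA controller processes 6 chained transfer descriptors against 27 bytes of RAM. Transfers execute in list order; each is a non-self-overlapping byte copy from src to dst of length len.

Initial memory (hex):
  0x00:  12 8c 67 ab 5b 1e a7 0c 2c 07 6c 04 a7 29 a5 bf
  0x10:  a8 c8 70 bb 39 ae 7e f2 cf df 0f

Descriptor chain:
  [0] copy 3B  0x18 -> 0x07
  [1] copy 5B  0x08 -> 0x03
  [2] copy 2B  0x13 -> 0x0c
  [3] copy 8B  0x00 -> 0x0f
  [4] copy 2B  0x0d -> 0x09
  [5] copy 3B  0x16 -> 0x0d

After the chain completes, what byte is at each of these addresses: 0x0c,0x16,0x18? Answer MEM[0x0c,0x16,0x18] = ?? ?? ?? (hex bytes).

MEM[0x0c,0x16,0x18] = bb a7 cf

[0] 0x18->0x07 len=3 : cf df 0f
[1] 0x08->0x03 len=5 : df 0f 6c 04 a7
[2] 0x13->0x0c len=2 : bb 39
[3] 0x00->0x0f len=8 : 12 8c 67 df 0f 6c 04 a7
[4] 0x0d->0x09 len=2 : 39 a5
[5] 0x16->0x0d len=3 : a7 f2 cf
query mem[0x0c]=0xbb, mem[0x16]=0xa7, mem[0x18]=0xcf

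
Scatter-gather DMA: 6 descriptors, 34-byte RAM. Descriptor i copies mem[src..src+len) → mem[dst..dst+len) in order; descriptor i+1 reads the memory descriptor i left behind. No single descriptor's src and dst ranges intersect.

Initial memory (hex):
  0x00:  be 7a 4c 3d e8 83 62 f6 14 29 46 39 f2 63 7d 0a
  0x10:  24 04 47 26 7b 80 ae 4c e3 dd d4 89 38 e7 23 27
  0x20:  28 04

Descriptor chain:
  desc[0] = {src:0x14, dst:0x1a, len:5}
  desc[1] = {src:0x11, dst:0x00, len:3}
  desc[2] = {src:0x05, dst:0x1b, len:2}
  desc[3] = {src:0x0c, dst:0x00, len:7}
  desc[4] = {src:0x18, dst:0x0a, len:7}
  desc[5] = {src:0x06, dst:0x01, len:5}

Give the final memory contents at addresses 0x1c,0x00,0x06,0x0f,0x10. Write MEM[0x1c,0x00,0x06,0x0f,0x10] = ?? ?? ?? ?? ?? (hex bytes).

D0: mem[0x1a..0x1e] <- [7b 80 ae 4c e3]
D1: mem[0x00..0x02] <- [04 47 26]
D2: mem[0x1b..0x1c] <- [83 62]
D3: mem[0x00..0x06] <- [f2 63 7d 0a 24 04 47]
D4: mem[0x0a..0x10] <- [e3 dd 7b 83 62 4c e3]
D5: mem[0x01..0x05] <- [47 f6 14 29 e3]
query mem[0x1c]=0x62, mem[0x00]=0xf2, mem[0x06]=0x47, mem[0x0f]=0x4c, mem[0x10]=0xe3

MEM[0x1c,0x00,0x06,0x0f,0x10] = 62 f2 47 4c e3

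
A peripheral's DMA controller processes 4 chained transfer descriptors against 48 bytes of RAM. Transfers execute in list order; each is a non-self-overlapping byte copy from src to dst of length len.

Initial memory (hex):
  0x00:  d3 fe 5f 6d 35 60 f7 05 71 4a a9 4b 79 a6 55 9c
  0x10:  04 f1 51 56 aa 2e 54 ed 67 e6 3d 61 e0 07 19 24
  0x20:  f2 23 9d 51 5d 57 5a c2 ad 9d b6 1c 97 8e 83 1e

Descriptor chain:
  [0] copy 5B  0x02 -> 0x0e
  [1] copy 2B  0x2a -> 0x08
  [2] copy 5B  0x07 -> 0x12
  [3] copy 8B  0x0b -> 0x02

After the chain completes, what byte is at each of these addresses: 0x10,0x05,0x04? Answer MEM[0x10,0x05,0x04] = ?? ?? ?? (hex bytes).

D0: mem[0x0e..0x12] <- [5f 6d 35 60 f7]
D1: mem[0x08..0x09] <- [b6 1c]
D2: mem[0x12..0x16] <- [05 b6 1c a9 4b]
D3: mem[0x02..0x09] <- [4b 79 a6 5f 6d 35 60 05]
query mem[0x10]=0x35, mem[0x05]=0x5f, mem[0x04]=0xa6

MEM[0x10,0x05,0x04] = 35 5f a6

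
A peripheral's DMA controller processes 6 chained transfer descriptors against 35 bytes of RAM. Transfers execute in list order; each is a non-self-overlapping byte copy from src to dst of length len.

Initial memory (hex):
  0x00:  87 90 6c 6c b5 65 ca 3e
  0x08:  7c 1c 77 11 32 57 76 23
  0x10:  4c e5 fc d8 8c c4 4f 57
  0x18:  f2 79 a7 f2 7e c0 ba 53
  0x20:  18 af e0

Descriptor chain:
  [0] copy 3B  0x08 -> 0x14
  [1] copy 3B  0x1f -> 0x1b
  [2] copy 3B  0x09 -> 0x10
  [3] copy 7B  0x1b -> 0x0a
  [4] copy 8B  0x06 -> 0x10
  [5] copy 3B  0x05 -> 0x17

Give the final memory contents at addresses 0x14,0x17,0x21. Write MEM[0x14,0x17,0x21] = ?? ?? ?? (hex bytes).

MEM[0x14,0x17,0x21] = 53 65 af

D0: mem[0x14..0x16] <- [7c 1c 77]
D1: mem[0x1b..0x1d] <- [53 18 af]
D2: mem[0x10..0x12] <- [1c 77 11]
D3: mem[0x0a..0x10] <- [53 18 af ba 53 18 af]
D4: mem[0x10..0x17] <- [ca 3e 7c 1c 53 18 af ba]
D5: mem[0x17..0x19] <- [65 ca 3e]
query mem[0x14]=0x53, mem[0x17]=0x65, mem[0x21]=0xaf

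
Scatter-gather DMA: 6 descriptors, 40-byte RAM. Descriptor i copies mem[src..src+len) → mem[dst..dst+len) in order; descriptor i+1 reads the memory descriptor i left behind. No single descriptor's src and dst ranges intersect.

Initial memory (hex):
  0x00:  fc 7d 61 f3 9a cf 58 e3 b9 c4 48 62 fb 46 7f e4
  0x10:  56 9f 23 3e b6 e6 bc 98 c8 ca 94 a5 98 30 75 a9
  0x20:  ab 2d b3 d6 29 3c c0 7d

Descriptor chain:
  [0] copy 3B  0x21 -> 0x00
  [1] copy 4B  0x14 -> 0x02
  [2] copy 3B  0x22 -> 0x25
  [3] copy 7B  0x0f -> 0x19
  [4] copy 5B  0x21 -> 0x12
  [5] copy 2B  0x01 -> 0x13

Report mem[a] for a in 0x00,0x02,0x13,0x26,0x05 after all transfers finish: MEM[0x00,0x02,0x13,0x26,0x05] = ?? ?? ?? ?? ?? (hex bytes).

MEM[0x00,0x02,0x13,0x26,0x05] = 2d b6 b3 d6 98

[0] 0x21->0x00 len=3 : 2d b3 d6
[1] 0x14->0x02 len=4 : b6 e6 bc 98
[2] 0x22->0x25 len=3 : b3 d6 29
[3] 0x0f->0x19 len=7 : e4 56 9f 23 3e b6 e6
[4] 0x21->0x12 len=5 : 2d b3 d6 29 b3
[5] 0x01->0x13 len=2 : b3 b6
query mem[0x00]=0x2d, mem[0x02]=0xb6, mem[0x13]=0xb3, mem[0x26]=0xd6, mem[0x05]=0x98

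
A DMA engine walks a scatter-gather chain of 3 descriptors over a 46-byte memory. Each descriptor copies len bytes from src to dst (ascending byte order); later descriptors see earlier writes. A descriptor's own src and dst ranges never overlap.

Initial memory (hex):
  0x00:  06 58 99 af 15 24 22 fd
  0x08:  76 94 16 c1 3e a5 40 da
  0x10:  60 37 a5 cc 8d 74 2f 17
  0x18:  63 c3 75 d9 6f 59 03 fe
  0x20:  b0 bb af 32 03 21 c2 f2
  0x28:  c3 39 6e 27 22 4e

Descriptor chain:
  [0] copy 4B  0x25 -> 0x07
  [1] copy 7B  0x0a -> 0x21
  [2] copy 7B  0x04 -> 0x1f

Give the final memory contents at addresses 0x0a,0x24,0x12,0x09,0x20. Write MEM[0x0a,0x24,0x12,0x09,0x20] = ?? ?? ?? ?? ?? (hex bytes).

MEM[0x0a,0x24,0x12,0x09,0x20] = c3 f2 a5 f2 24

[0] 0x25->0x07 len=4 : 21 c2 f2 c3
[1] 0x0a->0x21 len=7 : c3 c1 3e a5 40 da 60
[2] 0x04->0x1f len=7 : 15 24 22 21 c2 f2 c3
query mem[0x0a]=0xc3, mem[0x24]=0xf2, mem[0x12]=0xa5, mem[0x09]=0xf2, mem[0x20]=0x24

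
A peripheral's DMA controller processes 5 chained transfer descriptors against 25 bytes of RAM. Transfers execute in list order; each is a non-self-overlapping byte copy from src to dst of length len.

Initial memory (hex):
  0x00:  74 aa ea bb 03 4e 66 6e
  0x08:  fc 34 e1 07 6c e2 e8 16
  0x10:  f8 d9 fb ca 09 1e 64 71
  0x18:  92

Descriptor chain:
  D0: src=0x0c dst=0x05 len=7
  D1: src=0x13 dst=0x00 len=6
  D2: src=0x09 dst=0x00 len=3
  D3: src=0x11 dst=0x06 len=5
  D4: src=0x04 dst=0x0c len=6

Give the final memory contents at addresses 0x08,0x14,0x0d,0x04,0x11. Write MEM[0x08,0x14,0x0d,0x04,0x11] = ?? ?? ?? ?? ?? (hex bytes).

[0] 0x0c->0x05 len=7 : 6c e2 e8 16 f8 d9 fb
[1] 0x13->0x00 len=6 : ca 09 1e 64 71 92
[2] 0x09->0x00 len=3 : f8 d9 fb
[3] 0x11->0x06 len=5 : d9 fb ca 09 1e
[4] 0x04->0x0c len=6 : 71 92 d9 fb ca 09
query mem[0x08]=0xca, mem[0x14]=0x09, mem[0x0d]=0x92, mem[0x04]=0x71, mem[0x11]=0x09

MEM[0x08,0x14,0x0d,0x04,0x11] = ca 09 92 71 09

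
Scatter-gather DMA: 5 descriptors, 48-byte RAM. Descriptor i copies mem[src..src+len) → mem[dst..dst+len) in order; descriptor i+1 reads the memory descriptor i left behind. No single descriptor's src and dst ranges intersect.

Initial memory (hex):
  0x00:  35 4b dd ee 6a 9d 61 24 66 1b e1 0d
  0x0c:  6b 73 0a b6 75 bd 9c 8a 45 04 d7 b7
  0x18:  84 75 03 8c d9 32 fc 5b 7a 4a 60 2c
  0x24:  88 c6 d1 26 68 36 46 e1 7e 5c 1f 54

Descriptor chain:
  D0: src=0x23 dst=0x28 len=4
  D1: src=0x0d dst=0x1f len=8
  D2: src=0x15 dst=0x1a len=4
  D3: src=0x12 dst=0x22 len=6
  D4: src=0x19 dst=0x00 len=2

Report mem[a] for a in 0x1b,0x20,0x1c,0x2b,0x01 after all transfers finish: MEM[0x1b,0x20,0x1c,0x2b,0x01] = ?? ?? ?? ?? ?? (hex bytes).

MEM[0x1b,0x20,0x1c,0x2b,0x01] = d7 0a b7 d1 04

  after D0: wrote 4B at 0x28 = 2c88c6d1
  after D1: wrote 8B at 0x1f = 730ab675bd9c8a45
  after D2: wrote 4B at 0x1a = 04d7b784
  after D3: wrote 6B at 0x22 = 9c8a4504d7b7
  after D4: wrote 2B at 0x00 = 7504
query mem[0x1b]=0xd7, mem[0x20]=0x0a, mem[0x1c]=0xb7, mem[0x2b]=0xd1, mem[0x01]=0x04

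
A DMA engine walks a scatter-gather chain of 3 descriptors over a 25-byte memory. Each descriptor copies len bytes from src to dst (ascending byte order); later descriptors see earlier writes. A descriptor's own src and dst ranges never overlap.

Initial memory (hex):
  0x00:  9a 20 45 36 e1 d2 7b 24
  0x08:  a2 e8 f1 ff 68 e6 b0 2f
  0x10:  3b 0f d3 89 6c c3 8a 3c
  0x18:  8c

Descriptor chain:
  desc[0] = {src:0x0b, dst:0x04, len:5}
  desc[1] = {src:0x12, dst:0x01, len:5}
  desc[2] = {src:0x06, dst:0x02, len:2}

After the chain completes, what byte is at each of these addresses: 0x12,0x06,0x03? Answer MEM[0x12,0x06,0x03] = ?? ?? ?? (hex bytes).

  after D0: wrote 5B at 0x04 = ff68e6b02f
  after D1: wrote 5B at 0x01 = d3896cc38a
  after D2: wrote 2B at 0x02 = e6b0
query mem[0x12]=0xd3, mem[0x06]=0xe6, mem[0x03]=0xb0

MEM[0x12,0x06,0x03] = d3 e6 b0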